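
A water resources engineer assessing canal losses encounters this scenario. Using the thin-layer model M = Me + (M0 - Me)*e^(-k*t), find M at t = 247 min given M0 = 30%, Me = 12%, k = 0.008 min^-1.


M = Me + (M0 - Me) * e^(-k*t)
  = 12 + (30 - 12) * e^(-0.008*247)
  = 12 + 18 * e^(-1.976)
  = 12 + 18 * 0.13862
  = 12 + 2.4952
  = 14.50%


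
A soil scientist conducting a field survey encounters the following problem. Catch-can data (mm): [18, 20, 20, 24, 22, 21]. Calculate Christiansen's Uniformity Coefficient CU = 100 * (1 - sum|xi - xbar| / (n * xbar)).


xbar = 125 / 6 = 20.833
sum|xi - xbar| = 9
CU = 100 * (1 - 9 / (6 * 20.833))
   = 100 * (1 - 0.0720)
   = 92.80%


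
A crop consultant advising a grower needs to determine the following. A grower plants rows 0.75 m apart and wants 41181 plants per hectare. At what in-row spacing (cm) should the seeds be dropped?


spacing = 10000 / (row_sp * density)
        = 10000 / (0.75 * 41181)
        = 10000 / 30885.75
        = 0.32377 m = 32.38 cm


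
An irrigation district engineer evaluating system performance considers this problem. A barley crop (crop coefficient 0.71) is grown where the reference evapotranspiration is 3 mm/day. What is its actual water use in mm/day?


ETc = Kc * ET0
    = 0.71 * 3
    = 2.13 mm/day


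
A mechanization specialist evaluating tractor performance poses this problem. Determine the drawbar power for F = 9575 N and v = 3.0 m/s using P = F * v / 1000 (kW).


P = F * v / 1000
  = 9575 * 3.0 / 1000
  = 28725 / 1000
  = 28.73 kW


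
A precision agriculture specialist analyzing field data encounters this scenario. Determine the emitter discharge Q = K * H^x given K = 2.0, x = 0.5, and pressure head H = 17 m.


Q = K * H^x
  = 2.0 * 17^0.5
  = 2.0 * 4.1231
  = 8.25 L/h


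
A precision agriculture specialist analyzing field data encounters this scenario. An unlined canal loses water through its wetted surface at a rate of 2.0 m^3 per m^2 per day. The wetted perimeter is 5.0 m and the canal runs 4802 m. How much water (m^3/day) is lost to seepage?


S = C * P * L
  = 2.0 * 5.0 * 4802
  = 48020 m^3/day


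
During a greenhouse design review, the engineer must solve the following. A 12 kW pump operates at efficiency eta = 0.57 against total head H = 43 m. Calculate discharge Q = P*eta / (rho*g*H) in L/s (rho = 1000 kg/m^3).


Q = (P * 1000 * eta) / (rho * g * H)
  = (12 * 1000 * 0.57) / (1000 * 9.81 * 43)
  = 6840 / 421830
  = 0.01622 m^3/s = 16.22 L/s


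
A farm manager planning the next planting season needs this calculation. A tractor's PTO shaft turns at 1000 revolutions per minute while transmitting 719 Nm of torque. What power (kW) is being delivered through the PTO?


P = 2*pi*n*T / 60000
  = 2*pi * 1000 * 719 / 60000
  = 4517610.24 / 60000
  = 75.29 kW


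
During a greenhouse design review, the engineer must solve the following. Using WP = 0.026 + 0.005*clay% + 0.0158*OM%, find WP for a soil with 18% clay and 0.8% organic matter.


WP = 0.026 + 0.005*18 + 0.0158*0.8
   = 0.026 + 0.0900 + 0.0126
   = 0.1286


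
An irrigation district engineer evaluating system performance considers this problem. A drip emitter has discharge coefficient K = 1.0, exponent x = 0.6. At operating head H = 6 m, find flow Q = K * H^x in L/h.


Q = K * H^x
  = 1.0 * 6^0.6
  = 1.0 * 2.9302
  = 2.93 L/h


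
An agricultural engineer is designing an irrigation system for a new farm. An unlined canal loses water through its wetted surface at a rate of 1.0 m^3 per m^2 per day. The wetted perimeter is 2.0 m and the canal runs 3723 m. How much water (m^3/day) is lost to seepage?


S = C * P * L
  = 1.0 * 2.0 * 3723
  = 7446 m^3/day


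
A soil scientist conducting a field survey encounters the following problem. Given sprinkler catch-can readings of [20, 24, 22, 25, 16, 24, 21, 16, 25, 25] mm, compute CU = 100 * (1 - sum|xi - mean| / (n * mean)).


xbar = 218 / 10 = 21.800
sum|xi - xbar| = 28.400
CU = 100 * (1 - 28.400 / (10 * 21.800))
   = 100 * (1 - 0.1303)
   = 86.97%


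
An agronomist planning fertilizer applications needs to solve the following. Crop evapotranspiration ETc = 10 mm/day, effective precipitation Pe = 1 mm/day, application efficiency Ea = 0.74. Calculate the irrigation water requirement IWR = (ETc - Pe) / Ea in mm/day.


IWR = (ETc - Pe) / Ea
    = (10 - 1) / 0.74
    = 9 / 0.74
    = 12.16 mm/day


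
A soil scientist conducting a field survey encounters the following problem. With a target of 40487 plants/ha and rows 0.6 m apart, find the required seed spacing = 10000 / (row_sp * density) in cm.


spacing = 10000 / (row_sp * density)
        = 10000 / (0.6 * 40487)
        = 10000 / 24292.20
        = 0.41165 m = 41.17 cm


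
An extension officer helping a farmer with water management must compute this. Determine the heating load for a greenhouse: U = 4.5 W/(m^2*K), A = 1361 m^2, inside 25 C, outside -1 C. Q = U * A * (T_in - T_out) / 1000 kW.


dT = 25 - (-1) = 26 K
Q = U * A * dT
  = 4.5 * 1361 * 26
  = 159237 W = 159.24 kW


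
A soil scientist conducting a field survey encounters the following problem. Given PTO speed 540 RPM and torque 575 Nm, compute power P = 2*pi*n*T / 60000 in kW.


P = 2*pi*n*T / 60000
  = 2*pi * 540 * 575 / 60000
  = 1950929.04 / 60000
  = 32.52 kW


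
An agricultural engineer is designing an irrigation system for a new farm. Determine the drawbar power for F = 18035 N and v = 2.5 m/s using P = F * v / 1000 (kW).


P = F * v / 1000
  = 18035 * 2.5 / 1000
  = 45087.50 / 1000
  = 45.09 kW


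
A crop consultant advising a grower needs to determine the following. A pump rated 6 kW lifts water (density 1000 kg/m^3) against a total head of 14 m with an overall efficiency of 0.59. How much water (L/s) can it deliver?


Q = (P * 1000 * eta) / (rho * g * H)
  = (6 * 1000 * 0.59) / (1000 * 9.81 * 14)
  = 3540 / 137340
  = 0.02578 m^3/s = 25.78 L/s


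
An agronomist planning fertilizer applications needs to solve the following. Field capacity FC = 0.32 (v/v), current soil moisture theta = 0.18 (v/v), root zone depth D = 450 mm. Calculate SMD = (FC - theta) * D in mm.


SMD = (FC - theta) * D
    = (0.32 - 0.18) * 450
    = 0.140 * 450
    = 63 mm


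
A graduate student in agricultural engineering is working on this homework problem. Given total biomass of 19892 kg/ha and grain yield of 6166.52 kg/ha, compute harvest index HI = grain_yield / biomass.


HI = grain_yield / biomass
   = 6166.52 / 19892
   = 0.31


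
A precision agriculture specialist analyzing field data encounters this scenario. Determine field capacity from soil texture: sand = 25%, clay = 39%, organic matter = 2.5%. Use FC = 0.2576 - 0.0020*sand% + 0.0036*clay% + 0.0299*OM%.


FC = 0.2576 - 0.0020*25 + 0.0036*39 + 0.0299*2.5
   = 0.2576 - 0.0500 + 0.1404 + 0.0748
   = 0.4228


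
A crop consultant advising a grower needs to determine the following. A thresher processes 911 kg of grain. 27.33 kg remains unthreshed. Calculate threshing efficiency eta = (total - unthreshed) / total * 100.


eta = (total - unthreshed) / total * 100
    = (911 - 27.33) / 911 * 100
    = 883.67 / 911 * 100
    = 97%


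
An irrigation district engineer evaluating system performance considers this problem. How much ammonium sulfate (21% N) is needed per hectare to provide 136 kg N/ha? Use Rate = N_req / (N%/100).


Rate = N_required / (N_content / 100)
     = 136 / (21 / 100)
     = 136 / 0.21
     = 647.62 kg/ha


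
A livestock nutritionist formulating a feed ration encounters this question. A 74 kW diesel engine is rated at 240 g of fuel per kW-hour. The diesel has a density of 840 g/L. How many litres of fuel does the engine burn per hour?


FC = P * BSFC / rho_fuel
   = 74 * 240 / 840
   = 17760 / 840
   = 21.14 L/h


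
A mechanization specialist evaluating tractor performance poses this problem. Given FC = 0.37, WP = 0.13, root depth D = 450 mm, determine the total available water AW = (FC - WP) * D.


AW = (FC - WP) * D
   = (0.37 - 0.13) * 450
   = 0.24 * 450
   = 108 mm


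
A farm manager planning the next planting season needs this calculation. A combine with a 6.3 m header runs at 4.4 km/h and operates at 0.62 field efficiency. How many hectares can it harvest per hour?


C = w * v * eta_f / 10
  = 6.3 * 4.4 * 0.62 / 10
  = 17.19 / 10
  = 1.72 ha/h


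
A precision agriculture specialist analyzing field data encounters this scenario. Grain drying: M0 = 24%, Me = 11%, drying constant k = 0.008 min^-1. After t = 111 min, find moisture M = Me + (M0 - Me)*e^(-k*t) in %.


M = Me + (M0 - Me) * e^(-k*t)
  = 11 + (24 - 11) * e^(-0.008*111)
  = 11 + 13 * e^(-0.888)
  = 11 + 13 * 0.41148
  = 11 + 5.3492
  = 16.35%


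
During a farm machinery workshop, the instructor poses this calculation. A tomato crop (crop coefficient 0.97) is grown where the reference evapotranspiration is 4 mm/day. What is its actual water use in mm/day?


ETc = Kc * ET0
    = 0.97 * 4
    = 3.88 mm/day


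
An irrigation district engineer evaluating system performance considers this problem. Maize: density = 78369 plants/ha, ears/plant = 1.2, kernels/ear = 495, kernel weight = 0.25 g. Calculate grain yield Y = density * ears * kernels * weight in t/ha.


Y = density * ears * kernels * kw
  = 78369 * 1.2 * 495 * 0.25 g/ha
  = 11637796.50 g/ha
  = 11637.80 kg/ha = 11.64 t/ha


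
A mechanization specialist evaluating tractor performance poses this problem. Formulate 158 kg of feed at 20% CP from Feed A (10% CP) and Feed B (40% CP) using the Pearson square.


parts_A = CP_b - target = 40 - 20 = 20
parts_B = target - CP_a = 20 - 10 = 10
total_parts = 20 + 10 = 30
Feed A = 158 * 20 / 30 = 105.33 kg
Feed B = 158 * 10 / 30 = 52.67 kg

105.33 kg


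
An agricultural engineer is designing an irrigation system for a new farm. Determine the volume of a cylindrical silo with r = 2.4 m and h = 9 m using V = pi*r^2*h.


V = pi * r^2 * h
  = pi * 2.4^2 * 9
  = pi * 5.76 * 9
  = 162.86 m^3


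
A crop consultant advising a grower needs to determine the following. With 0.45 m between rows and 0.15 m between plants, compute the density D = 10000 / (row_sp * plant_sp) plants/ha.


D = 10000 / (row_sp * plant_sp)
  = 10000 / (0.45 * 0.15)
  = 10000 / 0.0675
  = 148148.15 plants/ha


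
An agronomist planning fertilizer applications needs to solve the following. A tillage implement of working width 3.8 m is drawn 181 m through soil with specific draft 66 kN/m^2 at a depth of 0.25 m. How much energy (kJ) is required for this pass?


E = k * d * w * L
  = 66 * 0.25 * 3.8 * 181
  = 11348.70 kJ


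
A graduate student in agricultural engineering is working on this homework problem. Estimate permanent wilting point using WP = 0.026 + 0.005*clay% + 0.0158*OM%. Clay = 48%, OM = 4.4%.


WP = 0.026 + 0.005*48 + 0.0158*4.4
   = 0.026 + 0.2400 + 0.0695
   = 0.3355


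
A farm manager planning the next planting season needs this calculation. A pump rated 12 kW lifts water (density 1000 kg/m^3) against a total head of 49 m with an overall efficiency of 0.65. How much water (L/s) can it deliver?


Q = (P * 1000 * eta) / (rho * g * H)
  = (12 * 1000 * 0.65) / (1000 * 9.81 * 49)
  = 7800 / 480690
  = 0.01623 m^3/s = 16.23 L/s


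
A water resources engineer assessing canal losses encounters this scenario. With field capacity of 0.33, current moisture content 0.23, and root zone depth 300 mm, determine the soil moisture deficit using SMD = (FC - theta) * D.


SMD = (FC - theta) * D
    = (0.33 - 0.23) * 300
    = 0.100 * 300
    = 30 mm


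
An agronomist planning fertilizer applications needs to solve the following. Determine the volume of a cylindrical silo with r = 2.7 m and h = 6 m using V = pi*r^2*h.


V = pi * r^2 * h
  = pi * 2.7^2 * 6
  = pi * 7.29 * 6
  = 137.41 m^3


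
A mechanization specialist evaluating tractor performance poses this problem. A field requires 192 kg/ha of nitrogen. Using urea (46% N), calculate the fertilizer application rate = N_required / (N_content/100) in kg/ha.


Rate = N_required / (N_content / 100)
     = 192 / (46 / 100)
     = 192 / 0.46
     = 417.39 kg/ha


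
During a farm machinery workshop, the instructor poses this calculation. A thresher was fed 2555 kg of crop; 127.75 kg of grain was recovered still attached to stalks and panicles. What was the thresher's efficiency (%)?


eta = (total - unthreshed) / total * 100
    = (2555 - 127.75) / 2555 * 100
    = 2427.25 / 2555 * 100
    = 95%


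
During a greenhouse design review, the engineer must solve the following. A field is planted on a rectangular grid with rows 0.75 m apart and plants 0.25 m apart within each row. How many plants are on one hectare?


D = 10000 / (row_sp * plant_sp)
  = 10000 / (0.75 * 0.25)
  = 10000 / 0.1875
  = 53333.33 plants/ha


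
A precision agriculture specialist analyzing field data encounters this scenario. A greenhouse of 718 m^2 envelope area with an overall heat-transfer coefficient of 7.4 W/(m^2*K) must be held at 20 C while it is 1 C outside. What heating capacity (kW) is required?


dT = 20 - (1) = 19 K
Q = U * A * dT
  = 7.4 * 718 * 19
  = 100950.80 W = 100.95 kW


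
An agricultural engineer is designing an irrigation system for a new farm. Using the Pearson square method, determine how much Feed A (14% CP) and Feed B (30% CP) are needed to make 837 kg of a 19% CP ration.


parts_A = CP_b - target = 30 - 19 = 11
parts_B = target - CP_a = 19 - 14 = 5
total_parts = 11 + 5 = 16
Feed A = 837 * 11 / 16 = 575.44 kg
Feed B = 837 * 5 / 16 = 261.56 kg

575.44 kg


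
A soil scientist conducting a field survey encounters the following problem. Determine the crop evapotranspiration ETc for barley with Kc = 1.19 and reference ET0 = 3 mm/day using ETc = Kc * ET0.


ETc = Kc * ET0
    = 1.19 * 3
    = 3.57 mm/day


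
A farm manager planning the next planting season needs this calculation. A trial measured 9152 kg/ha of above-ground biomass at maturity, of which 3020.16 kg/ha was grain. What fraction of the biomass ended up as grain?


HI = grain_yield / biomass
   = 3020.16 / 9152
   = 0.33


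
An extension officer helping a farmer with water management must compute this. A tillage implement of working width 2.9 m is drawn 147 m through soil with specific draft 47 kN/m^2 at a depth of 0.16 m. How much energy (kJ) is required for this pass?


E = k * d * w * L
  = 47 * 0.16 * 2.9 * 147
  = 3205.78 kJ


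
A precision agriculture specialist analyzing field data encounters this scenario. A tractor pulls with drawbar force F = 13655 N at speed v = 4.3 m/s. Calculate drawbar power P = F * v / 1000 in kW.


P = F * v / 1000
  = 13655 * 4.3 / 1000
  = 58716.50 / 1000
  = 58.72 kW


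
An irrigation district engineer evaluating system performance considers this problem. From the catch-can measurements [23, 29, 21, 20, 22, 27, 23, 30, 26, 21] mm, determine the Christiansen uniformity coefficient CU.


xbar = 242 / 10 = 24.200
sum|xi - xbar| = 30.400
CU = 100 * (1 - 30.400 / (10 * 24.200))
   = 100 * (1 - 0.1256)
   = 87.44%


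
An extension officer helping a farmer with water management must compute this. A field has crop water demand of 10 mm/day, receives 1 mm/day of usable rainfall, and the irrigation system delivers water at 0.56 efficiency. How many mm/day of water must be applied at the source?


IWR = (ETc - Pe) / Ea
    = (10 - 1) / 0.56
    = 9 / 0.56
    = 16.07 mm/day


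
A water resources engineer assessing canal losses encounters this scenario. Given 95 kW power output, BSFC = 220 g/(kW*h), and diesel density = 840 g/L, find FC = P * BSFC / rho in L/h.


FC = P * BSFC / rho_fuel
   = 95 * 220 / 840
   = 20900 / 840
   = 24.88 L/h


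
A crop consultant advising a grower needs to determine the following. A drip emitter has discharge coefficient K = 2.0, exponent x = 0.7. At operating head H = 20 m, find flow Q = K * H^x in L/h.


Q = K * H^x
  = 2.0 * 20^0.7
  = 2.0 * 8.1418
  = 16.28 L/h


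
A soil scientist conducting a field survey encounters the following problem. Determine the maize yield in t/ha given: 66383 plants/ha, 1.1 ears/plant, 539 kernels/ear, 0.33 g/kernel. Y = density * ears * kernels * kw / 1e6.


Y = density * ears * kernels * kw
  = 66383 * 1.1 * 539 * 0.33 g/ha
  = 12988298.63 g/ha
  = 12988.30 kg/ha = 12.99 t/ha


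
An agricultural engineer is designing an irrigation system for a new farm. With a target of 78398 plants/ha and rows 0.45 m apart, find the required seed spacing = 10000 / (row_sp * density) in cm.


spacing = 10000 / (row_sp * density)
        = 10000 / (0.45 * 78398)
        = 10000 / 35279.10
        = 0.28345 m = 28.35 cm


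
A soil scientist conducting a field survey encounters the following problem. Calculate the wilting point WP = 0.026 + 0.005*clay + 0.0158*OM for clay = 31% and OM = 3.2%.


WP = 0.026 + 0.005*31 + 0.0158*3.2
   = 0.026 + 0.1550 + 0.0506
   = 0.2316


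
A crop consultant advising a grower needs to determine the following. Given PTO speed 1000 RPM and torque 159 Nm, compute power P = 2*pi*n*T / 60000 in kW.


P = 2*pi*n*T / 60000
  = 2*pi * 1000 * 159 / 60000
  = 999026.46 / 60000
  = 16.65 kW


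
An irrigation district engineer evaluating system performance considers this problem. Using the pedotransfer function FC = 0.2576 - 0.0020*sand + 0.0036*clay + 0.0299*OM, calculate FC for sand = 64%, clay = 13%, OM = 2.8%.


FC = 0.2576 - 0.0020*64 + 0.0036*13 + 0.0299*2.8
   = 0.2576 - 0.1280 + 0.0468 + 0.0837
   = 0.2601


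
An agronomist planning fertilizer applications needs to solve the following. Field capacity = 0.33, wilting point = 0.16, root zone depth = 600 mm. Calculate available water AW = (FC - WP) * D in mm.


AW = (FC - WP) * D
   = (0.33 - 0.16) * 600
   = 0.17 * 600
   = 102 mm


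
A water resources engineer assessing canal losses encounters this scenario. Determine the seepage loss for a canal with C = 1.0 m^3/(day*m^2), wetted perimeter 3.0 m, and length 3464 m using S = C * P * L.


S = C * P * L
  = 1.0 * 3.0 * 3464
  = 10392 m^3/day


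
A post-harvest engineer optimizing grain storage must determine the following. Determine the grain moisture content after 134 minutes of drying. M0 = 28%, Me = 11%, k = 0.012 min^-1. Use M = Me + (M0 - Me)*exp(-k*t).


M = Me + (M0 - Me) * e^(-k*t)
  = 11 + (28 - 11) * e^(-0.012*134)
  = 11 + 17 * e^(-1.608)
  = 11 + 17 * 0.20029
  = 11 + 3.4049
  = 14.40%


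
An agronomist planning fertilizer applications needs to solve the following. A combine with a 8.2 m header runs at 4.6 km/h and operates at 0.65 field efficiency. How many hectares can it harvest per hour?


C = w * v * eta_f / 10
  = 8.2 * 4.6 * 0.65 / 10
  = 24.52 / 10
  = 2.45 ha/h


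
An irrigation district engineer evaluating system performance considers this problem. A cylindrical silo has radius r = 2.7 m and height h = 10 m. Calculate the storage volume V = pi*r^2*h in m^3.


V = pi * r^2 * h
  = pi * 2.7^2 * 10
  = pi * 7.29 * 10
  = 229.02 m^3


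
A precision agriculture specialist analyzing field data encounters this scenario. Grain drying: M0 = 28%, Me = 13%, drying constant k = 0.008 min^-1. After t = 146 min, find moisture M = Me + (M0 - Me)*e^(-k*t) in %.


M = Me + (M0 - Me) * e^(-k*t)
  = 13 + (28 - 13) * e^(-0.008*146)
  = 13 + 15 * e^(-1.168)
  = 13 + 15 * 0.31099
  = 13 + 4.6648
  = 17.66%


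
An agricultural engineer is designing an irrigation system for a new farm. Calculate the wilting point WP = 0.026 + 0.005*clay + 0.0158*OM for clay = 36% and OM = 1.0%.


WP = 0.026 + 0.005*36 + 0.0158*1.0
   = 0.026 + 0.1800 + 0.0158
   = 0.2218


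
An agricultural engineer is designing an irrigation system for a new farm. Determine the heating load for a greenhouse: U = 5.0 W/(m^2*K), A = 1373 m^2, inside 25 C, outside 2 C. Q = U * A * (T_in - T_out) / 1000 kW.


dT = 25 - (2) = 23 K
Q = U * A * dT
  = 5.0 * 1373 * 23
  = 157895 W = 157.90 kW


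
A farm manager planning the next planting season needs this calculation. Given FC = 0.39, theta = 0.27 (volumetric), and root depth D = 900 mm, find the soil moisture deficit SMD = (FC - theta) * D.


SMD = (FC - theta) * D
    = (0.39 - 0.27) * 900
    = 0.120 * 900
    = 108 mm


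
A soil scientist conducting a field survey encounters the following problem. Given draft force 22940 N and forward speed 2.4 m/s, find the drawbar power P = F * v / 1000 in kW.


P = F * v / 1000
  = 22940 * 2.4 / 1000
  = 55056 / 1000
  = 55.06 kW


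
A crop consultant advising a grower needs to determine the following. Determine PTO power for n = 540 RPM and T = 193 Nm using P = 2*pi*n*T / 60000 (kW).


P = 2*pi*n*T / 60000
  = 2*pi * 540 * 193 / 60000
  = 654833.57 / 60000
  = 10.91 kW


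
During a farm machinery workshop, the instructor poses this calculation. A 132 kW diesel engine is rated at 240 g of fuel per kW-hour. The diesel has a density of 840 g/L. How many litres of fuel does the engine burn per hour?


FC = P * BSFC / rho_fuel
   = 132 * 240 / 840
   = 31680 / 840
   = 37.71 L/h


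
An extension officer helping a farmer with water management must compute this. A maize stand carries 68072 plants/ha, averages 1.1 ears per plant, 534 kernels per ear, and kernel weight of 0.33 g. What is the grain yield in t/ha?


Y = density * ears * kernels * kw
  = 68072 * 1.1 * 534 * 0.33 g/ha
  = 13195212.62 g/ha
  = 13195.21 kg/ha = 13.20 t/ha


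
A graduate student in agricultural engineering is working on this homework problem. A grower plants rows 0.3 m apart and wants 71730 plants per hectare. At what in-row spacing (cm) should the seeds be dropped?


spacing = 10000 / (row_sp * density)
        = 10000 / (0.3 * 71730)
        = 10000 / 21519
        = 0.46471 m = 46.47 cm


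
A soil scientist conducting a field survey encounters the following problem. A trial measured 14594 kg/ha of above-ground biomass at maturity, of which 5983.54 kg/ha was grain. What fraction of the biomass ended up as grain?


HI = grain_yield / biomass
   = 5983.54 / 14594
   = 0.41


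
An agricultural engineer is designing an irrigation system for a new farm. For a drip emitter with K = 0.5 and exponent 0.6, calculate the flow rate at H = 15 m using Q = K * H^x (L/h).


Q = K * H^x
  = 0.5 * 15^0.6
  = 0.5 * 5.0776
  = 2.54 L/h


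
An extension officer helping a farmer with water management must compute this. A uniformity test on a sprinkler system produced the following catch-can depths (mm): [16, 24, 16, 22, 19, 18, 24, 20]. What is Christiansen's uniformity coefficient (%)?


xbar = 159 / 8 = 19.875
sum|xi - xbar| = 21
CU = 100 * (1 - 21 / (8 * 19.875))
   = 100 * (1 - 0.1321)
   = 86.79%


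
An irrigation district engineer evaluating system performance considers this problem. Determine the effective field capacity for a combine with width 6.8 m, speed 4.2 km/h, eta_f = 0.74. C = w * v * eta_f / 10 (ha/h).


C = w * v * eta_f / 10
  = 6.8 * 4.2 * 0.74 / 10
  = 21.13 / 10
  = 2.11 ha/h


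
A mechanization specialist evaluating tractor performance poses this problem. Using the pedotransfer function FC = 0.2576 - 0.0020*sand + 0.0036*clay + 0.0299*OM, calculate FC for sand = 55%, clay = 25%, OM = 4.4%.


FC = 0.2576 - 0.0020*55 + 0.0036*25 + 0.0299*4.4
   = 0.2576 - 0.1100 + 0.0900 + 0.1316
   = 0.3692


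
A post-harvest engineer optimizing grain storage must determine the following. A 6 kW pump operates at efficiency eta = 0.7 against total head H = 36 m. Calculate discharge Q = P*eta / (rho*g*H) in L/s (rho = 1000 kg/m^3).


Q = (P * 1000 * eta) / (rho * g * H)
  = (6 * 1000 * 0.7) / (1000 * 9.81 * 36)
  = 4200 / 353160
  = 0.01189 m^3/s = 11.89 L/s


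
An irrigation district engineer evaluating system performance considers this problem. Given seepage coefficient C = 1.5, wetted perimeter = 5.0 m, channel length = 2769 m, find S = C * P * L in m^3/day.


S = C * P * L
  = 1.5 * 5.0 * 2769
  = 20767.50 m^3/day


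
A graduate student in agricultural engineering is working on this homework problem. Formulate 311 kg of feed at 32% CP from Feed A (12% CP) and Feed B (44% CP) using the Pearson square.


parts_A = CP_b - target = 44 - 32 = 12
parts_B = target - CP_a = 32 - 12 = 20
total_parts = 12 + 20 = 32
Feed A = 311 * 12 / 32 = 116.63 kg
Feed B = 311 * 20 / 32 = 194.38 kg

116.63 kg


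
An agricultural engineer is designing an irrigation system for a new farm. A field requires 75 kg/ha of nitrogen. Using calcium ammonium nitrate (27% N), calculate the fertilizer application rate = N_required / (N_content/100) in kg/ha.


Rate = N_required / (N_content / 100)
     = 75 / (27 / 100)
     = 75 / 0.27
     = 277.78 kg/ha


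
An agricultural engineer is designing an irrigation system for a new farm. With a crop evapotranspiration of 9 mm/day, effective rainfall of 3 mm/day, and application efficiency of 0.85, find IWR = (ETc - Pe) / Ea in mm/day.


IWR = (ETc - Pe) / Ea
    = (9 - 3) / 0.85
    = 6 / 0.85
    = 7.06 mm/day


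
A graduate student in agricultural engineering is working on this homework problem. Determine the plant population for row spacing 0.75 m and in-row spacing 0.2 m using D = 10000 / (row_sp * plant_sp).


D = 10000 / (row_sp * plant_sp)
  = 10000 / (0.75 * 0.2)
  = 10000 / 0.1500
  = 66666.67 plants/ha


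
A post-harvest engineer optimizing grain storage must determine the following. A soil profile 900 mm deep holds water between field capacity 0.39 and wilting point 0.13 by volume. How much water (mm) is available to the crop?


AW = (FC - WP) * D
   = (0.39 - 0.13) * 900
   = 0.26 * 900
   = 234 mm


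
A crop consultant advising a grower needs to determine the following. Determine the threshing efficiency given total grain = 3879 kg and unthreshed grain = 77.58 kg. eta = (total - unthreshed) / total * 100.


eta = (total - unthreshed) / total * 100
    = (3879 - 77.58) / 3879 * 100
    = 3801.42 / 3879 * 100
    = 98%


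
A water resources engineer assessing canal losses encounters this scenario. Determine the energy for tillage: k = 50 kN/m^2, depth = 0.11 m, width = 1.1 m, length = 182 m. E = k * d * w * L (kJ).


E = k * d * w * L
  = 50 * 0.11 * 1.1 * 182
  = 1101.10 kJ


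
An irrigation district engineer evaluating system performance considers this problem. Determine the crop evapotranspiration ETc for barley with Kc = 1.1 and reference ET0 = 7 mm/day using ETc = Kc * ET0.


ETc = Kc * ET0
    = 1.1 * 7
    = 7.70 mm/day


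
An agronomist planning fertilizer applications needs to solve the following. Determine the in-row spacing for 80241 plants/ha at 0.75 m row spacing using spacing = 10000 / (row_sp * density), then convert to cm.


spacing = 10000 / (row_sp * density)
        = 10000 / (0.75 * 80241)
        = 10000 / 60180.75
        = 0.16617 m = 16.62 cm


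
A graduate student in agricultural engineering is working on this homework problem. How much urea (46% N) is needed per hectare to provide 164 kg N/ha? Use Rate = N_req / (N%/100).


Rate = N_required / (N_content / 100)
     = 164 / (46 / 100)
     = 164 / 0.46
     = 356.52 kg/ha


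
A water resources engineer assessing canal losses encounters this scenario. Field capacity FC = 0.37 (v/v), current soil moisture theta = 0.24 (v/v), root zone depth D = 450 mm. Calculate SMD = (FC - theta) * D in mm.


SMD = (FC - theta) * D
    = (0.37 - 0.24) * 450
    = 0.130 * 450
    = 58.50 mm


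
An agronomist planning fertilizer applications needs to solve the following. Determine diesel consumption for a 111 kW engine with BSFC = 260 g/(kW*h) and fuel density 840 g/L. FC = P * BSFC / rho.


FC = P * BSFC / rho_fuel
   = 111 * 260 / 840
   = 28860 / 840
   = 34.36 L/h


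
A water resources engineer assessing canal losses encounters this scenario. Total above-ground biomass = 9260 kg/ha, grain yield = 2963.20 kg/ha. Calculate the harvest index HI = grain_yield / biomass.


HI = grain_yield / biomass
   = 2963.20 / 9260
   = 0.32


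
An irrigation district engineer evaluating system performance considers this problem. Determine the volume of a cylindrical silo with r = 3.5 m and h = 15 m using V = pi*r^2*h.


V = pi * r^2 * h
  = pi * 3.5^2 * 15
  = pi * 12.25 * 15
  = 577.27 m^3


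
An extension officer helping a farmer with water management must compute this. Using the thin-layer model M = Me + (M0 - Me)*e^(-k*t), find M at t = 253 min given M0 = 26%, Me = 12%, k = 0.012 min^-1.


M = Me + (M0 - Me) * e^(-k*t)
  = 12 + (26 - 12) * e^(-0.012*253)
  = 12 + 14 * e^(-3.036)
  = 12 + 14 * 0.04803
  = 12 + 0.6724
  = 12.67%


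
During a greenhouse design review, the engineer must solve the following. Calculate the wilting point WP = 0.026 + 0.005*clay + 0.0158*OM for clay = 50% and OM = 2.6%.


WP = 0.026 + 0.005*50 + 0.0158*2.6
   = 0.026 + 0.2500 + 0.0411
   = 0.3171


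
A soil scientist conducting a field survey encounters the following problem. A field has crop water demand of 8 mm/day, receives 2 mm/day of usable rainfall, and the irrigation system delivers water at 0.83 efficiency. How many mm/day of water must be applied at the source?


IWR = (ETc - Pe) / Ea
    = (8 - 2) / 0.83
    = 6 / 0.83
    = 7.23 mm/day


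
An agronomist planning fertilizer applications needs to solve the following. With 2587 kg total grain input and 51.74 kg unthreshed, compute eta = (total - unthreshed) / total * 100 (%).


eta = (total - unthreshed) / total * 100
    = (2587 - 51.74) / 2587 * 100
    = 2535.26 / 2587 * 100
    = 98%


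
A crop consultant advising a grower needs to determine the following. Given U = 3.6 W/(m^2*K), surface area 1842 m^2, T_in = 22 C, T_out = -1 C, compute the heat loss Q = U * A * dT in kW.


dT = 22 - (-1) = 23 K
Q = U * A * dT
  = 3.6 * 1842 * 23
  = 152517.60 W = 152.52 kW


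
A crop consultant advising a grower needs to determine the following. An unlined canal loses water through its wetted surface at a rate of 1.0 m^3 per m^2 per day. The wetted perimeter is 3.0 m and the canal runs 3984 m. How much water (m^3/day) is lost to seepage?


S = C * P * L
  = 1.0 * 3.0 * 3984
  = 11952 m^3/day


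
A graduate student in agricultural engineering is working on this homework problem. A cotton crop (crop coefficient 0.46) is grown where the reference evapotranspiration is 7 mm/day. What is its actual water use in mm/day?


ETc = Kc * ET0
    = 0.46 * 7
    = 3.22 mm/day


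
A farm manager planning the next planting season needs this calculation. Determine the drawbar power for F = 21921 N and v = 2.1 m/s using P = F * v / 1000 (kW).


P = F * v / 1000
  = 21921 * 2.1 / 1000
  = 46034.10 / 1000
  = 46.03 kW


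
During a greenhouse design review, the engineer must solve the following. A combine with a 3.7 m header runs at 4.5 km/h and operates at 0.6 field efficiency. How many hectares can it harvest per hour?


C = w * v * eta_f / 10
  = 3.7 * 4.5 * 0.6 / 10
  = 9.99 / 10
  = 1.00 ha/h


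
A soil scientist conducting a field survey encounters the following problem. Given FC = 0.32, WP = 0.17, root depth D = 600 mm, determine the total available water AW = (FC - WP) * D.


AW = (FC - WP) * D
   = (0.32 - 0.17) * 600
   = 0.15 * 600
   = 90 mm


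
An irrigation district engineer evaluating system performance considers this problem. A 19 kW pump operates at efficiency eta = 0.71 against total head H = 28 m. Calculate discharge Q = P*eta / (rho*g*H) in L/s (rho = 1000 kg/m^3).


Q = (P * 1000 * eta) / (rho * g * H)
  = (19 * 1000 * 0.71) / (1000 * 9.81 * 28)
  = 13490 / 274680
  = 0.04911 m^3/s = 49.11 L/s


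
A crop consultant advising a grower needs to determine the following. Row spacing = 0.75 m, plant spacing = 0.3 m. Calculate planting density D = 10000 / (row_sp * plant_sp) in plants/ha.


D = 10000 / (row_sp * plant_sp)
  = 10000 / (0.75 * 0.3)
  = 10000 / 0.2250
  = 44444.44 plants/ha


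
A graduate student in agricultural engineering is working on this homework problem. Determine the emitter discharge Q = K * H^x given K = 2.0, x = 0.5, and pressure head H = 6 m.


Q = K * H^x
  = 2.0 * 6^0.5
  = 2.0 * 2.4495
  = 4.90 L/h


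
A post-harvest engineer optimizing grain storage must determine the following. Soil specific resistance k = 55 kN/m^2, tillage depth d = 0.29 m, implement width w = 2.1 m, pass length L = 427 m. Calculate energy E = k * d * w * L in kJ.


E = k * d * w * L
  = 55 * 0.29 * 2.1 * 427
  = 14302.37 kJ


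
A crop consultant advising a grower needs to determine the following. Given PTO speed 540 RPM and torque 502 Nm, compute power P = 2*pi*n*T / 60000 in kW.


P = 2*pi*n*T / 60000
  = 2*pi * 540 * 502 / 60000
  = 1703245.87 / 60000
  = 28.39 kW


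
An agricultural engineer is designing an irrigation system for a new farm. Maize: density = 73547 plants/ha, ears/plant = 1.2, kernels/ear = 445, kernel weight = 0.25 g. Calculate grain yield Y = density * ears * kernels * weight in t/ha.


Y = density * ears * kernels * kw
  = 73547 * 1.2 * 445 * 0.25 g/ha
  = 9818524.50 g/ha
  = 9818.52 kg/ha = 9.82 t/ha


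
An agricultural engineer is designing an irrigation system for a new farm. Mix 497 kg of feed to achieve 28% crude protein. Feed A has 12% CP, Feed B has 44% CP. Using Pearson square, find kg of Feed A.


parts_A = CP_b - target = 44 - 28 = 16
parts_B = target - CP_a = 28 - 12 = 16
total_parts = 16 + 16 = 32
Feed A = 497 * 16 / 32 = 248.50 kg
Feed B = 497 * 16 / 32 = 248.50 kg


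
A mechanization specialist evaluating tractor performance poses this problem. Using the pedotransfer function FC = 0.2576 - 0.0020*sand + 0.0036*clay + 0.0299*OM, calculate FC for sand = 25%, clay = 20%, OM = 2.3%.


FC = 0.2576 - 0.0020*25 + 0.0036*20 + 0.0299*2.3
   = 0.2576 - 0.0500 + 0.0720 + 0.0688
   = 0.3484


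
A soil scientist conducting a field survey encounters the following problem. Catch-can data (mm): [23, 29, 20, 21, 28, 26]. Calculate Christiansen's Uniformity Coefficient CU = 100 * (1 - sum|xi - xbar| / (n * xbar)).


xbar = 147 / 6 = 24.500
sum|xi - xbar| = 19
CU = 100 * (1 - 19 / (6 * 24.500))
   = 100 * (1 - 0.1293)
   = 87.07%


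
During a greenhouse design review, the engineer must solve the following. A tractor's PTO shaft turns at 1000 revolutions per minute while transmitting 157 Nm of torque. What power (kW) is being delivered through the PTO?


P = 2*pi*n*T / 60000
  = 2*pi * 1000 * 157 / 60000
  = 986460.09 / 60000
  = 16.44 kW


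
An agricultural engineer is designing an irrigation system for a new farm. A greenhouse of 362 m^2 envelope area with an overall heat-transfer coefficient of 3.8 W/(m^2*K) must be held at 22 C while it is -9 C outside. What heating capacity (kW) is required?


dT = 22 - (-9) = 31 K
Q = U * A * dT
  = 3.8 * 362 * 31
  = 42643.60 W = 42.64 kW


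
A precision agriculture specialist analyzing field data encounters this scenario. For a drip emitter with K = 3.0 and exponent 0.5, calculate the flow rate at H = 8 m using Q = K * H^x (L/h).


Q = K * H^x
  = 3.0 * 8^0.5
  = 3.0 * 2.8284
  = 8.49 L/h


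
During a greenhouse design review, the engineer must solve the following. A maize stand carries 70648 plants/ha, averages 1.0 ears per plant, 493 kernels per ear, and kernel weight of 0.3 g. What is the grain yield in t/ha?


Y = density * ears * kernels * kw
  = 70648 * 1.0 * 493 * 0.3 g/ha
  = 10448839.20 g/ha
  = 10448.84 kg/ha = 10.45 t/ha


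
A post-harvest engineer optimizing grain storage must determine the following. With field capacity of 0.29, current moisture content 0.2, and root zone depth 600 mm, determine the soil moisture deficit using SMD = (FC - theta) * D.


SMD = (FC - theta) * D
    = (0.29 - 0.2) * 600
    = 0.090 * 600
    = 54 mm


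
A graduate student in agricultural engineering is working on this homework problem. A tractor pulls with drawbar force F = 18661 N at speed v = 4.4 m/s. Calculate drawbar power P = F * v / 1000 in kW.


P = F * v / 1000
  = 18661 * 4.4 / 1000
  = 82108.40 / 1000
  = 82.11 kW


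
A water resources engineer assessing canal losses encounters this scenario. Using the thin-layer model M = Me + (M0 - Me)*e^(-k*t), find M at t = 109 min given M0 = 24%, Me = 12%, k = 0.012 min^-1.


M = Me + (M0 - Me) * e^(-k*t)
  = 12 + (24 - 12) * e^(-0.012*109)
  = 12 + 12 * e^(-1.308)
  = 12 + 12 * 0.27036
  = 12 + 3.2443
  = 15.24%


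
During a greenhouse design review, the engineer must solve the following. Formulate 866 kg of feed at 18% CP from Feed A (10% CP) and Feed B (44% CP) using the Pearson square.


parts_A = CP_b - target = 44 - 18 = 26
parts_B = target - CP_a = 18 - 10 = 8
total_parts = 26 + 8 = 34
Feed A = 866 * 26 / 34 = 662.24 kg
Feed B = 866 * 8 / 34 = 203.76 kg

662.24 kg


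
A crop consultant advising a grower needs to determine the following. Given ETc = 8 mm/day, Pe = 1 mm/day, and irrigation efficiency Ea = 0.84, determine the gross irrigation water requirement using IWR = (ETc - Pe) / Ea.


IWR = (ETc - Pe) / Ea
    = (8 - 1) / 0.84
    = 7 / 0.84
    = 8.33 mm/day


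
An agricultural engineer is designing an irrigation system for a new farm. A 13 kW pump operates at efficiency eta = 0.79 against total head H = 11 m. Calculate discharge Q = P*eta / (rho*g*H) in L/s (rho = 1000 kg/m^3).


Q = (P * 1000 * eta) / (rho * g * H)
  = (13 * 1000 * 0.79) / (1000 * 9.81 * 11)
  = 10270 / 107910
  = 0.09517 m^3/s = 95.17 L/s


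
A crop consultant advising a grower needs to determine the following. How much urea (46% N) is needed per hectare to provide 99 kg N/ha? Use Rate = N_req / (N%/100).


Rate = N_required / (N_content / 100)
     = 99 / (46 / 100)
     = 99 / 0.46
     = 215.22 kg/ha


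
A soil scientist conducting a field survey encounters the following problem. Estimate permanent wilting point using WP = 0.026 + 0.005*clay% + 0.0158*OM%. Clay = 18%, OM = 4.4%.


WP = 0.026 + 0.005*18 + 0.0158*4.4
   = 0.026 + 0.0900 + 0.0695
   = 0.1855


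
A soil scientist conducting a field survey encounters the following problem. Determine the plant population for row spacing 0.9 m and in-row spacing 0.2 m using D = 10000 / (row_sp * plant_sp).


D = 10000 / (row_sp * plant_sp)
  = 10000 / (0.9 * 0.2)
  = 10000 / 0.1800
  = 55555.56 plants/ha


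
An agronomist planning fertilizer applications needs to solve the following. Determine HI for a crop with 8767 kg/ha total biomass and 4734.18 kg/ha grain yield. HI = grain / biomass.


HI = grain_yield / biomass
   = 4734.18 / 8767
   = 0.54


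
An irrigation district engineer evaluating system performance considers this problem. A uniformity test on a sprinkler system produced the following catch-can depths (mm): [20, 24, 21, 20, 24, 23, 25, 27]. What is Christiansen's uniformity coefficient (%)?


xbar = 184 / 8 = 23
sum|xi - xbar| = 16
CU = 100 * (1 - 16 / (8 * 23))
   = 100 * (1 - 0.0870)
   = 91.30%


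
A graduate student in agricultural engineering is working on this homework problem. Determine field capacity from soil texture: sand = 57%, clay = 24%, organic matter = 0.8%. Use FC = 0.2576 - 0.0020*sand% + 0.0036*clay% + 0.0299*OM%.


FC = 0.2576 - 0.0020*57 + 0.0036*24 + 0.0299*0.8
   = 0.2576 - 0.1140 + 0.0864 + 0.0239
   = 0.2539


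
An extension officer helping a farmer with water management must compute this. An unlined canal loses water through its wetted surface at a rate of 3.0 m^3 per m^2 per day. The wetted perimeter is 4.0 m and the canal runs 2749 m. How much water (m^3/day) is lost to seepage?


S = C * P * L
  = 3.0 * 4.0 * 2749
  = 32988 m^3/day


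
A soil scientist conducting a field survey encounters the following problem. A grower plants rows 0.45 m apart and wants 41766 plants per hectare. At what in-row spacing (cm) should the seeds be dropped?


spacing = 10000 / (row_sp * density)
        = 10000 / (0.45 * 41766)
        = 10000 / 18794.70
        = 0.53206 m = 53.21 cm
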